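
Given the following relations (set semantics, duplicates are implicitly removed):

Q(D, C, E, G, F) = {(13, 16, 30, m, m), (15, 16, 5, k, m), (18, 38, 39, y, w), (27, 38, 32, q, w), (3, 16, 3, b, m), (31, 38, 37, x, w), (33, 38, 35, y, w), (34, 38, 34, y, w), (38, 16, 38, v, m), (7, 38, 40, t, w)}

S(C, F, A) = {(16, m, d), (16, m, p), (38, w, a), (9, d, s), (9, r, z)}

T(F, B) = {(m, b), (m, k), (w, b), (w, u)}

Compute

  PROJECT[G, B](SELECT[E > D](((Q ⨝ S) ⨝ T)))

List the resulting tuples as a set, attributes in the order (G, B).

{(m, b), (m, k), (q, b), (q, u), (t, b), (t, u), (x, b), (x, u), (y, b), (y, u)}

Q ⋈ S (natural join on C, F): {(13, 16, 30, m, m, d), (13, 16, 30, m, m, p), (15, 16, 5, k, m, d), (15, 16, 5, k, m, p), (18, 38, 39, y, w, a), (27, 38, 32, q, w, a), (3, 16, 3, b, m, d), (3, 16, 3, b, m, p), (31, 38, 37, x, w, a), (33, 38, 35, y, w, a), (34, 38, 34, y, w, a), (38, 16, 38, v, m, d), (38, 16, 38, v, m, p), (7, 38, 40, t, w, a)}
(Q ⨝ S) ⋈ T (natural join on F): {(13, 16, 30, m, m, d, b), (13, 16, 30, m, m, d, k), (13, 16, 30, m, m, p, b), (13, 16, 30, m, m, p, k), (15, 16, 5, k, m, d, b), (15, 16, 5, k, m, d, k), (15, 16, 5, k, m, p, b), (15, 16, 5, k, m, p, k), (18, 38, 39, y, w, a, b), (18, 38, 39, y, w, a, u), (27, 38, 32, q, w, a, b), (27, 38, 32, q, w, a, u), (3, 16, 3, b, m, d, b), (3, 16, 3, b, m, d, k), (3, 16, 3, b, m, p, b), (3, 16, 3, b, m, p, k), (31, 38, 37, x, w, a, b), (31, 38, 37, x, w, a, u), (33, 38, 35, y, w, a, b), (33, 38, 35, y, w, a, u), (34, 38, 34, y, w, a, b), (34, 38, 34, y, w, a, u), (38, 16, 38, v, m, d, b), (38, 16, 38, v, m, d, k), (38, 16, 38, v, m, p, b), (38, 16, 38, v, m, p, k), (7, 38, 40, t, w, a, b), (7, 38, 40, t, w, a, u)}
Selection E > D: {(13, 16, 30, m, m, d, b), (13, 16, 30, m, m, d, k), (13, 16, 30, m, m, p, b), (13, 16, 30, m, m, p, k), (18, 38, 39, y, w, a, b), (18, 38, 39, y, w, a, u), (27, 38, 32, q, w, a, b), (27, 38, 32, q, w, a, u), (31, 38, 37, x, w, a, b), (31, 38, 37, x, w, a, u), (33, 38, 35, y, w, a, b), (33, 38, 35, y, w, a, u), (7, 38, 40, t, w, a, b), (7, 38, 40, t, w, a, u)}
π[G, B]: project onto (G, B) (4 duplicate(s) eliminated) → {(m, b), (m, k), (q, b), (q, u), (t, b), (t, u), (x, b), (x, u), (y, b), (y, u)}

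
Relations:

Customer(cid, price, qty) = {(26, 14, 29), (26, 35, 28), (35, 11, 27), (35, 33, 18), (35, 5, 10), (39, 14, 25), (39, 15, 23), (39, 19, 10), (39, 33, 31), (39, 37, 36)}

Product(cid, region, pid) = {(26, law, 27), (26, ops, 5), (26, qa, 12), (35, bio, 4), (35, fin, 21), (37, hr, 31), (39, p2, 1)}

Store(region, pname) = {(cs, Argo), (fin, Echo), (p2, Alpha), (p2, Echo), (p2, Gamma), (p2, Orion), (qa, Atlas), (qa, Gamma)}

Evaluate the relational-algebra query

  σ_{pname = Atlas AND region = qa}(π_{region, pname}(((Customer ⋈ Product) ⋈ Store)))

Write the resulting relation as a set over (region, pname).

{(qa, Atlas)}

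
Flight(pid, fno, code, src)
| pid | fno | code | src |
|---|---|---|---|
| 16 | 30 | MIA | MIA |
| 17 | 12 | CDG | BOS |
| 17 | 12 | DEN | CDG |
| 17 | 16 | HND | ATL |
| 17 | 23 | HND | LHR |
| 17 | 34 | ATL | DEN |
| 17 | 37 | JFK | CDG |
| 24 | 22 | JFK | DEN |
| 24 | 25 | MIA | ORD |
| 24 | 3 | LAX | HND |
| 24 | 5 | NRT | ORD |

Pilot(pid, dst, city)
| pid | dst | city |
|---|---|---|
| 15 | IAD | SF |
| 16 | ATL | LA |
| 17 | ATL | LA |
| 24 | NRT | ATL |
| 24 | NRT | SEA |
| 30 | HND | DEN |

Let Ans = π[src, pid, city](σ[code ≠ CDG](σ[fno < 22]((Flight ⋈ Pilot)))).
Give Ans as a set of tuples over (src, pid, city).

Natural join on pid: {(16, 30, MIA, MIA, ATL, LA), (17, 12, CDG, BOS, ATL, LA), (17, 12, DEN, CDG, ATL, LA), (17, 16, HND, ATL, ATL, LA), (17, 23, HND, LHR, ATL, LA), (17, 34, ATL, DEN, ATL, LA), (17, 37, JFK, CDG, ATL, LA), (24, 22, JFK, DEN, NRT, ATL), (24, 22, JFK, DEN, NRT, SEA), (24, 25, MIA, ORD, NRT, ATL), (24, 25, MIA, ORD, NRT, SEA), (24, 3, LAX, HND, NRT, ATL), (24, 3, LAX, HND, NRT, SEA), (24, 5, NRT, ORD, NRT, ATL), (24, 5, NRT, ORD, NRT, SEA)}
Selection fno < 22: {(17, 12, CDG, BOS, ATL, LA), (17, 12, DEN, CDG, ATL, LA), (17, 16, HND, ATL, ATL, LA), (24, 3, LAX, HND, NRT, ATL), (24, 3, LAX, HND, NRT, SEA), (24, 5, NRT, ORD, NRT, ATL), (24, 5, NRT, ORD, NRT, SEA)}
Selection code ≠ CDG: {(17, 12, DEN, CDG, ATL, LA), (17, 16, HND, ATL, ATL, LA), (24, 3, LAX, HND, NRT, ATL), (24, 3, LAX, HND, NRT, SEA), (24, 5, NRT, ORD, NRT, ATL), (24, 5, NRT, ORD, NRT, SEA)}
Projecting to src, pid, city: {(ATL, 17, LA), (CDG, 17, LA), (HND, 24, ATL), (HND, 24, SEA), (ORD, 24, ATL), (ORD, 24, SEA)}

{(ATL, 17, LA), (CDG, 17, LA), (HND, 24, ATL), (HND, 24, SEA), (ORD, 24, ATL), (ORD, 24, SEA)}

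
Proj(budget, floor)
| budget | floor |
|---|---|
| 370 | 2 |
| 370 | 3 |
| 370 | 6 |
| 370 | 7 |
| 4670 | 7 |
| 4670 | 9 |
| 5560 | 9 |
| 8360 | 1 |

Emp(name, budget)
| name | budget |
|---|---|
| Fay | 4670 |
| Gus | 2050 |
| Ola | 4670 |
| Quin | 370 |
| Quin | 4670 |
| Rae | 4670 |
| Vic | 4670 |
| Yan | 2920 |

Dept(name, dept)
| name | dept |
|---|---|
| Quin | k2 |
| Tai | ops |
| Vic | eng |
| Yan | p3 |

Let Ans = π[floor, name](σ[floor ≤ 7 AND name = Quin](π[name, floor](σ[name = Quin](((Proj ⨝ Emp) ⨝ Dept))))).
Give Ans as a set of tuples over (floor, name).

{(2, Quin), (3, Quin), (6, Quin), (7, Quin)}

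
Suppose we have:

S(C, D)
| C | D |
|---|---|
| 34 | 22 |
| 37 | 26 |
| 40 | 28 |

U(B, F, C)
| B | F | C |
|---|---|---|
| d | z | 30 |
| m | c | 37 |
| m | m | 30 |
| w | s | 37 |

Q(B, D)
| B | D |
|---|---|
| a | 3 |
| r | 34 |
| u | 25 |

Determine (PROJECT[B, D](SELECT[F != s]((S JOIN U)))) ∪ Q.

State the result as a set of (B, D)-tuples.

{(a, 3), (m, 26), (r, 34), (u, 25)}

Joining S and U on C yields {(37, 26, m, c), (37, 26, w, s)}.
Apply σ_{F != s}; surviving tuples: {(37, 26, m, c)}
π_{B, D} gives {(m, 26)}.
Set union of the two operands is {(a, 3), (m, 26), (r, 34), (u, 25)}.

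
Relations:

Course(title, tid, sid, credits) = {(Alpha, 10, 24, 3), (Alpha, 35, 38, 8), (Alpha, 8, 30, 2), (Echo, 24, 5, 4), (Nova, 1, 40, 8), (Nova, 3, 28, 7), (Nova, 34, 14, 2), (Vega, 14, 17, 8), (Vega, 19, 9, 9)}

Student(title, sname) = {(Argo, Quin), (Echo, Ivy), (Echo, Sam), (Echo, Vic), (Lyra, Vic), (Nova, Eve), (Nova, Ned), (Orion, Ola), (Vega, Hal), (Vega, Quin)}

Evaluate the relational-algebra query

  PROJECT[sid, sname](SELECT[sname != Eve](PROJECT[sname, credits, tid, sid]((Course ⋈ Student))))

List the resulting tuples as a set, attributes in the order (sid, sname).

Course ⋈ Student (natural join on title): {(Echo, 24, 5, 4, Ivy), (Echo, 24, 5, 4, Sam), (Echo, 24, 5, 4, Vic), (Nova, 1, 40, 8, Eve), (Nova, 1, 40, 8, Ned), (Nova, 3, 28, 7, Eve), (Nova, 3, 28, 7, Ned), (Nova, 34, 14, 2, Eve), (Nova, 34, 14, 2, Ned), (Vega, 14, 17, 8, Hal), (Vega, 14, 17, 8, Quin), (Vega, 19, 9, 9, Hal), (Vega, 19, 9, 9, Quin)}
π[sname, credits, tid, sid]: project onto (sname, credits, tid, sid) → {(Eve, 2, 34, 14), (Eve, 7, 3, 28), (Eve, 8, 1, 40), (Hal, 8, 14, 17), (Hal, 9, 19, 9), (Ivy, 4, 24, 5), (Ned, 2, 34, 14), (Ned, 7, 3, 28), (Ned, 8, 1, 40), (Quin, 8, 14, 17), (Quin, 9, 19, 9), (Sam, 4, 24, 5), (Vic, 4, 24, 5)}
Selection sname != Eve: {(Hal, 8, 14, 17), (Hal, 9, 19, 9), (Ivy, 4, 24, 5), (Ned, 2, 34, 14), (Ned, 7, 3, 28), (Ned, 8, 1, 40), (Quin, 8, 14, 17), (Quin, 9, 19, 9), (Sam, 4, 24, 5), (Vic, 4, 24, 5)}
π[sid, sname]: project onto (sid, sname) → {(14, Ned), (17, Hal), (17, Quin), (28, Ned), (40, Ned), (5, Ivy), (5, Sam), (5, Vic), (9, Hal), (9, Quin)}

{(14, Ned), (17, Hal), (17, Quin), (28, Ned), (40, Ned), (5, Ivy), (5, Sam), (5, Vic), (9, Hal), (9, Quin)}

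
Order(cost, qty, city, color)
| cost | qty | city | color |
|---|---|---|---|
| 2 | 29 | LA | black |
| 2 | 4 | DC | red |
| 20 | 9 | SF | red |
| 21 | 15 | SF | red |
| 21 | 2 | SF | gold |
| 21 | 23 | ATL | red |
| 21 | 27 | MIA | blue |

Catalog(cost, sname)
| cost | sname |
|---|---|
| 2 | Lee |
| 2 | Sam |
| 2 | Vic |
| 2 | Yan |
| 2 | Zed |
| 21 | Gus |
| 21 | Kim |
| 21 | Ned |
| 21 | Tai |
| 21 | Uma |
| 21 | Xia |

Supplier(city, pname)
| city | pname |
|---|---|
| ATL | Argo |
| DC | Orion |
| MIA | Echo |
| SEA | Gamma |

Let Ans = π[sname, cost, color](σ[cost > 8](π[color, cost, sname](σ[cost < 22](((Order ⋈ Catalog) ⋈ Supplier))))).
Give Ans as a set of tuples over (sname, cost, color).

Order ⋈ Catalog (natural join on cost): {(2, 29, LA, black, Lee), (2, 29, LA, black, Sam), (2, 29, LA, black, Vic), (2, 29, LA, black, Yan), (2, 29, LA, black, Zed), (2, 4, DC, red, Lee), (2, 4, DC, red, Sam), (2, 4, DC, red, Vic), (2, 4, DC, red, Yan), (2, 4, DC, red, Zed), (21, 15, SF, red, Gus), (21, 15, SF, red, Kim), (21, 15, SF, red, Ned), (21, 15, SF, red, Tai), (21, 15, SF, red, Uma), (21, 15, SF, red, Xia), (21, 2, SF, gold, Gus), (21, 2, SF, gold, Kim), (21, 2, SF, gold, Ned), (21, 2, SF, gold, Tai), (21, 2, SF, gold, Uma), (21, 2, SF, gold, Xia), (21, 23, ATL, red, Gus), (21, 23, ATL, red, Kim), (21, 23, ATL, red, Ned), (21, 23, ATL, red, Tai), (21, 23, ATL, red, Uma), (21, 23, ATL, red, Xia), (21, 27, MIA, blue, Gus), (21, 27, MIA, blue, Kim), (21, 27, MIA, blue, Ned), (21, 27, MIA, blue, Tai), (21, 27, MIA, blue, Uma), (21, 27, MIA, blue, Xia)}
(Order ⋈ Catalog) ⋈ Supplier (natural join on city): {(2, 4, DC, red, Lee, Orion), (2, 4, DC, red, Sam, Orion), (2, 4, DC, red, Vic, Orion), (2, 4, DC, red, Yan, Orion), (2, 4, DC, red, Zed, Orion), (21, 23, ATL, red, Gus, Argo), (21, 23, ATL, red, Kim, Argo), (21, 23, ATL, red, Ned, Argo), (21, 23, ATL, red, Tai, Argo), (21, 23, ATL, red, Uma, Argo), (21, 23, ATL, red, Xia, Argo), (21, 27, MIA, blue, Gus, Echo), (21, 27, MIA, blue, Kim, Echo), (21, 27, MIA, blue, Ned, Echo), (21, 27, MIA, blue, Tai, Echo), (21, 27, MIA, blue, Uma, Echo), (21, 27, MIA, blue, Xia, Echo)}
σ[cost < 22]: keep tuples satisfying cost < 22 → {(2, 4, DC, red, Lee, Orion), (2, 4, DC, red, Sam, Orion), (2, 4, DC, red, Vic, Orion), (2, 4, DC, red, Yan, Orion), (2, 4, DC, red, Zed, Orion), (21, 23, ATL, red, Gus, Argo), (21, 23, ATL, red, Kim, Argo), (21, 23, ATL, red, Ned, Argo), (21, 23, ATL, red, Tai, Argo), (21, 23, ATL, red, Uma, Argo), (21, 23, ATL, red, Xia, Argo), (21, 27, MIA, blue, Gus, Echo), (21, 27, MIA, blue, Kim, Echo), (21, 27, MIA, blue, Ned, Echo), (21, 27, MIA, blue, Tai, Echo), (21, 27, MIA, blue, Uma, Echo), (21, 27, MIA, blue, Xia, Echo)}
π_{color, cost, sname} gives {(blue, 21, Gus), (blue, 21, Kim), (blue, 21, Ned), (blue, 21, Tai), (blue, 21, Uma), (blue, 21, Xia), (red, 2, Lee), (red, 2, Sam), (red, 2, Vic), (red, 2, Yan), (red, 2, Zed), (red, 21, Gus), (red, 21, Kim), (red, 21, Ned), (red, 21, Tai), (red, 21, Uma), (red, 21, Xia)}.
σ[cost > 8]: keep tuples satisfying cost > 8 → {(blue, 21, Gus), (blue, 21, Kim), (blue, 21, Ned), (blue, 21, Tai), (blue, 21, Uma), (blue, 21, Xia), (red, 21, Gus), (red, 21, Kim), (red, 21, Ned), (red, 21, Tai), (red, 21, Uma), (red, 21, Xia)}
π_{sname, cost, color} gives {(Gus, 21, blue), (Gus, 21, red), (Kim, 21, blue), (Kim, 21, red), (Ned, 21, blue), (Ned, 21, red), (Tai, 21, blue), (Tai, 21, red), (Uma, 21, blue), (Uma, 21, red), (Xia, 21, blue), (Xia, 21, red)}.

{(Gus, 21, blue), (Gus, 21, red), (Kim, 21, blue), (Kim, 21, red), (Ned, 21, blue), (Ned, 21, red), (Tai, 21, blue), (Tai, 21, red), (Uma, 21, blue), (Uma, 21, red), (Xia, 21, blue), (Xia, 21, red)}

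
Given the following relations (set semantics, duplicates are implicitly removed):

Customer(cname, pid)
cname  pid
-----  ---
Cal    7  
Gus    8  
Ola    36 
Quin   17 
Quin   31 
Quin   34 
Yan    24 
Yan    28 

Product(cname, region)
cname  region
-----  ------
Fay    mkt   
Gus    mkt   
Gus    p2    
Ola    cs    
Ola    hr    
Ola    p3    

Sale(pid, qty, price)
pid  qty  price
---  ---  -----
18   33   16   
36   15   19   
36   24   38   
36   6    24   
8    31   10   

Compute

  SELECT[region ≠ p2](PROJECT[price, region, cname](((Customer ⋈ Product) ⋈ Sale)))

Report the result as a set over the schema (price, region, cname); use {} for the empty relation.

{(10, mkt, Gus), (19, cs, Ola), (19, hr, Ola), (19, p3, Ola), (24, cs, Ola), (24, hr, Ola), (24, p3, Ola), (38, cs, Ola), (38, hr, Ola), (38, p3, Ola)}

Customer ⋈ Product (natural join on cname): {(Gus, 8, mkt), (Gus, 8, p2), (Ola, 36, cs), (Ola, 36, hr), (Ola, 36, p3)}
(Customer ⋈ Product) ⋈ Sale (natural join on pid): {(Gus, 8, mkt, 31, 10), (Gus, 8, p2, 31, 10), (Ola, 36, cs, 15, 19), (Ola, 36, cs, 24, 38), (Ola, 36, cs, 6, 24), (Ola, 36, hr, 15, 19), (Ola, 36, hr, 24, 38), (Ola, 36, hr, 6, 24), (Ola, 36, p3, 15, 19), (Ola, 36, p3, 24, 38), (Ola, 36, p3, 6, 24)}
π_{price, region, cname} gives {(10, mkt, Gus), (10, p2, Gus), (19, cs, Ola), (19, hr, Ola), (19, p3, Ola), (24, cs, Ola), (24, hr, Ola), (24, p3, Ola), (38, cs, Ola), (38, hr, Ola), (38, p3, Ola)}.
Filtering on region ≠ p2 leaves {(10, mkt, Gus), (19, cs, Ola), (19, hr, Ola), (19, p3, Ola), (24, cs, Ola), (24, hr, Ola), (24, p3, Ola), (38, cs, Ola), (38, hr, Ola), (38, p3, Ola)}.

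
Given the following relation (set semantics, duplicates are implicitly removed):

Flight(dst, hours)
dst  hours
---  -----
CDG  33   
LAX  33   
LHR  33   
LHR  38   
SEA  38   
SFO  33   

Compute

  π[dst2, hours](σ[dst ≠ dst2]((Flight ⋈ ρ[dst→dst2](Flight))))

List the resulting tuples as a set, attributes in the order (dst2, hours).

ρ[dst→dst2]: schema becomes (dst2, hours); tuples unchanged.
Natural join on hours: {(CDG, 33, CDG), (CDG, 33, LAX), (CDG, 33, LHR), (CDG, 33, SFO), (LAX, 33, CDG), (LAX, 33, LAX), (LAX, 33, LHR), (LAX, 33, SFO), (LHR, 33, CDG), (LHR, 33, LAX), (LHR, 33, LHR), (LHR, 33, SFO), (LHR, 38, LHR), (LHR, 38, SEA), (SEA, 38, LHR), (SEA, 38, SEA), (SFO, 33, CDG), (SFO, 33, LAX), (SFO, 33, LHR), (SFO, 33, SFO)}
Apply σ_{dst ≠ dst2}; surviving tuples: {(CDG, 33, LAX), (CDG, 33, LHR), (CDG, 33, SFO), (LAX, 33, CDG), (LAX, 33, LHR), (LAX, 33, SFO), (LHR, 33, CDG), (LHR, 33, LAX), (LHR, 33, SFO), (LHR, 38, SEA), (SEA, 38, LHR), (SFO, 33, CDG), (SFO, 33, LAX), (SFO, 33, LHR)}
π_{dst2, hours} gives {(CDG, 33), (LAX, 33), (LHR, 33), (LHR, 38), (SEA, 38), (SFO, 33)} (8 duplicate(s) eliminated).

{(CDG, 33), (LAX, 33), (LHR, 33), (LHR, 38), (SEA, 38), (SFO, 33)}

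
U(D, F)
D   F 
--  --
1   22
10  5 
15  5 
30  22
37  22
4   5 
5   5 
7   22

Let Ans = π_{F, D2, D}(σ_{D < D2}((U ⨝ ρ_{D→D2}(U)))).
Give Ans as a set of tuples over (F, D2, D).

{(22, 30, 1), (22, 30, 7), (22, 37, 1), (22, 37, 30), (22, 37, 7), (22, 7, 1), (5, 10, 4), (5, 10, 5), (5, 15, 10), (5, 15, 4), (5, 15, 5), (5, 5, 4)}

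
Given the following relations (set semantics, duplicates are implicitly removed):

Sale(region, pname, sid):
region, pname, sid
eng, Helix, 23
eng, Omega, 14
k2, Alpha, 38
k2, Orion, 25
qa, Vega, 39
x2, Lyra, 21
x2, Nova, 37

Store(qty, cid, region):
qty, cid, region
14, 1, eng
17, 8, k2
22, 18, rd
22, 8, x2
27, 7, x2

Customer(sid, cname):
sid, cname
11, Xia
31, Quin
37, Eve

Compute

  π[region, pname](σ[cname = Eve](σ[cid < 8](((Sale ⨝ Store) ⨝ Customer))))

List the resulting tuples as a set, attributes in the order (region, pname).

{(x2, Nova)}

Sale ⋈ Store (natural join on region): {(eng, Helix, 23, 14, 1), (eng, Omega, 14, 14, 1), (k2, Alpha, 38, 17, 8), (k2, Orion, 25, 17, 8), (x2, Lyra, 21, 22, 8), (x2, Lyra, 21, 27, 7), (x2, Nova, 37, 22, 8), (x2, Nova, 37, 27, 7)}
(Sale ⨝ Store) ⋈ Customer (natural join on sid): {(x2, Nova, 37, 22, 8, Eve), (x2, Nova, 37, 27, 7, Eve)}
σ[cid < 8]: keep tuples satisfying cid < 8 → {(x2, Nova, 37, 27, 7, Eve)}
σ[cname = Eve]: keep tuples satisfying cname = Eve → {(x2, Nova, 37, 27, 7, Eve)}
π_{region, pname} gives {(x2, Nova)}.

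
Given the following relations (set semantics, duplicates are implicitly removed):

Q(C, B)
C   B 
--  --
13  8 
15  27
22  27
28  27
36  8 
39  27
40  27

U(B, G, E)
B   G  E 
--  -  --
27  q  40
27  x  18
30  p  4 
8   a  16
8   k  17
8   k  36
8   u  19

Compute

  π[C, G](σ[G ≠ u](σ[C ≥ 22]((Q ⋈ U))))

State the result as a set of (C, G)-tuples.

{(22, q), (22, x), (28, q), (28, x), (36, a), (36, k), (39, q), (39, x), (40, q), (40, x)}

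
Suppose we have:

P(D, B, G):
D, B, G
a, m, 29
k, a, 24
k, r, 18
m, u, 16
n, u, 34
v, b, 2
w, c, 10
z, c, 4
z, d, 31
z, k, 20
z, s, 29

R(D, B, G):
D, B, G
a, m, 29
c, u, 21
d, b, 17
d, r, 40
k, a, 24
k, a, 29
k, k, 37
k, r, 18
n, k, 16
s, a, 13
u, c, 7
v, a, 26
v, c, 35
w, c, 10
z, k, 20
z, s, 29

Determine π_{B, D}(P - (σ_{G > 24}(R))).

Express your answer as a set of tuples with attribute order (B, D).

{(a, k), (b, v), (c, w), (c, z), (d, z), (k, z), (r, k), (u, m), (u, n)}

σ[G > 24]: keep tuples satisfying G > 24 → {(a, m, 29), (d, r, 40), (k, a, 29), (k, k, 37), (v, a, 26), (v, c, 35), (z, s, 29)}
Difference: {(a, m, 29), (k, a, 24), (k, r, 18), (m, u, 16), (n, u, 34), (v, b, 2), (w, c, 10), (z, c, 4), (z, d, 31), (z, k, 20), (z, s, 29)} with {(a, m, 29), (d, r, 40), (k, a, 29), (k, k, 37), (v, a, 26), (v, c, 35), (z, s, 29)} → {(k, a, 24), (k, r, 18), (m, u, 16), (n, u, 34), (v, b, 2), (w, c, 10), (z, c, 4), (z, d, 31), (z, k, 20)}
π_{B, D} gives {(a, k), (b, v), (c, w), (c, z), (d, z), (k, z), (r, k), (u, m), (u, n)}.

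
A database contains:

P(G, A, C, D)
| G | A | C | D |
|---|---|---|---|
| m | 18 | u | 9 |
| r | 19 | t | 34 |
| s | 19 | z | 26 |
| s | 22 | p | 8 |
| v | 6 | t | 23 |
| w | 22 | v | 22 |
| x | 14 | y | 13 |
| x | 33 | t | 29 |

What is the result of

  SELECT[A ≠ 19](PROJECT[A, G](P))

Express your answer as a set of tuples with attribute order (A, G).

{(14, x), (18, m), (22, s), (22, w), (33, x), (6, v)}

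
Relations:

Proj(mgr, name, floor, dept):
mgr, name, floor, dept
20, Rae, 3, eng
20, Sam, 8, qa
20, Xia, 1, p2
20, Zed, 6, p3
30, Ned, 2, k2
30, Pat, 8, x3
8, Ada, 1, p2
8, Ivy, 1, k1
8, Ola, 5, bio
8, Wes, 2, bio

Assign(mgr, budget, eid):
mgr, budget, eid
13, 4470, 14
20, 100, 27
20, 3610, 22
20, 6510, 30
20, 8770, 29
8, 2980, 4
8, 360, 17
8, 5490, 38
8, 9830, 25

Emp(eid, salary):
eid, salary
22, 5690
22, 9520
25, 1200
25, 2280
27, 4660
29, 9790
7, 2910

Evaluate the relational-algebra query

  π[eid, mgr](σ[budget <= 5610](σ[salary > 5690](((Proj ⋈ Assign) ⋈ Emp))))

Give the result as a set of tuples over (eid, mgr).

{(22, 20)}

Joining Proj and Assign on mgr yields {(20, Rae, 3, eng, 100, 27), (20, Rae, 3, eng, 3610, 22), (20, Rae, 3, eng, 6510, 30), (20, Rae, 3, eng, 8770, 29), (20, Sam, 8, qa, 100, 27), (20, Sam, 8, qa, 3610, 22), (20, Sam, 8, qa, 6510, 30), (20, Sam, 8, qa, 8770, 29), (20, Xia, 1, p2, 100, 27), (20, Xia, 1, p2, 3610, 22), (20, Xia, 1, p2, 6510, 30), (20, Xia, 1, p2, 8770, 29), (20, Zed, 6, p3, 100, 27), (20, Zed, 6, p3, 3610, 22), (20, Zed, 6, p3, 6510, 30), (20, Zed, 6, p3, 8770, 29), (8, Ada, 1, p2, 2980, 4), (8, Ada, 1, p2, 360, 17), (8, Ada, 1, p2, 5490, 38), (8, Ada, 1, p2, 9830, 25), (8, Ivy, 1, k1, 2980, 4), (8, Ivy, 1, k1, 360, 17), (8, Ivy, 1, k1, 5490, 38), (8, Ivy, 1, k1, 9830, 25), (8, Ola, 5, bio, 2980, 4), (8, Ola, 5, bio, 360, 17), (8, Ola, 5, bio, 5490, 38), (8, Ola, 5, bio, 9830, 25), (8, Wes, 2, bio, 2980, 4), (8, Wes, 2, bio, 360, 17), (8, Wes, 2, bio, 5490, 38), (8, Wes, 2, bio, 9830, 25)}.
Joining (Proj ⋈ Assign) and Emp on eid yields {(20, Rae, 3, eng, 100, 27, 4660), (20, Rae, 3, eng, 3610, 22, 5690), (20, Rae, 3, eng, 3610, 22, 9520), (20, Rae, 3, eng, 8770, 29, 9790), (20, Sam, 8, qa, 100, 27, 4660), (20, Sam, 8, qa, 3610, 22, 5690), (20, Sam, 8, qa, 3610, 22, 9520), (20, Sam, 8, qa, 8770, 29, 9790), (20, Xia, 1, p2, 100, 27, 4660), (20, Xia, 1, p2, 3610, 22, 5690), (20, Xia, 1, p2, 3610, 22, 9520), (20, Xia, 1, p2, 8770, 29, 9790), (20, Zed, 6, p3, 100, 27, 4660), (20, Zed, 6, p3, 3610, 22, 5690), (20, Zed, 6, p3, 3610, 22, 9520), (20, Zed, 6, p3, 8770, 29, 9790), (8, Ada, 1, p2, 9830, 25, 1200), (8, Ada, 1, p2, 9830, 25, 2280), (8, Ivy, 1, k1, 9830, 25, 1200), (8, Ivy, 1, k1, 9830, 25, 2280), (8, Ola, 5, bio, 9830, 25, 1200), (8, Ola, 5, bio, 9830, 25, 2280), (8, Wes, 2, bio, 9830, 25, 1200), (8, Wes, 2, bio, 9830, 25, 2280)}.
σ[salary > 5690]: keep tuples satisfying salary > 5690 → {(20, Rae, 3, eng, 3610, 22, 9520), (20, Rae, 3, eng, 8770, 29, 9790), (20, Sam, 8, qa, 3610, 22, 9520), (20, Sam, 8, qa, 8770, 29, 9790), (20, Xia, 1, p2, 3610, 22, 9520), (20, Xia, 1, p2, 8770, 29, 9790), (20, Zed, 6, p3, 3610, 22, 9520), (20, Zed, 6, p3, 8770, 29, 9790)}
σ[budget <= 5610]: keep tuples satisfying budget <= 5610 → {(20, Rae, 3, eng, 3610, 22, 9520), (20, Sam, 8, qa, 3610, 22, 9520), (20, Xia, 1, p2, 3610, 22, 9520), (20, Zed, 6, p3, 3610, 22, 9520)}
Keep only column(s) eid, mgr (3 duplicate(s) eliminated): {(22, 20)}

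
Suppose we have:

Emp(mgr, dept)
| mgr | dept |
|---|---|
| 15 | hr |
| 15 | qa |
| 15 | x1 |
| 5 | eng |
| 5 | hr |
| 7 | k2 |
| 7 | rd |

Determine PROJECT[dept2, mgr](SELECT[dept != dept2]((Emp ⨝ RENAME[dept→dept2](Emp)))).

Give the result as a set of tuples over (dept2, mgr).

ρ[dept→dept2]: schema becomes (mgr, dept2); tuples unchanged.
Natural join on mgr: {(15, hr, hr), (15, hr, qa), (15, hr, x1), (15, qa, hr), (15, qa, qa), (15, qa, x1), (15, x1, hr), (15, x1, qa), (15, x1, x1), (5, eng, eng), (5, eng, hr), (5, hr, eng), (5, hr, hr), (7, k2, k2), (7, k2, rd), (7, rd, k2), (7, rd, rd)}
σ[dept != dept2]: keep tuples satisfying dept != dept2 → {(15, hr, qa), (15, hr, x1), (15, qa, hr), (15, qa, x1), (15, x1, hr), (15, x1, qa), (5, eng, hr), (5, hr, eng), (7, k2, rd), (7, rd, k2)}
π_{dept2, mgr} gives {(eng, 5), (hr, 15), (hr, 5), (k2, 7), (qa, 15), (rd, 7), (x1, 15)} (3 duplicate(s) eliminated).

{(eng, 5), (hr, 15), (hr, 5), (k2, 7), (qa, 15), (rd, 7), (x1, 15)}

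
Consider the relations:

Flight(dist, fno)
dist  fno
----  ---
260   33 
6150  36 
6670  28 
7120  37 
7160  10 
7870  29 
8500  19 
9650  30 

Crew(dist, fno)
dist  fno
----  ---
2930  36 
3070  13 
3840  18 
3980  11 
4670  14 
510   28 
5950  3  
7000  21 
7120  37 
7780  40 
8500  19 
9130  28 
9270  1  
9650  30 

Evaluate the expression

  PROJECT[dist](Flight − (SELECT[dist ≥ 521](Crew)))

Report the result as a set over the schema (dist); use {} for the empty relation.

{260, 6150, 6670, 7160, 7870}

Filtering on dist ≥ 521 leaves {(2930, 36), (3070, 13), (3840, 18), (3980, 11), (4670, 14), (5950, 3), (7000, 21), (7120, 37), (7780, 40), (8500, 19), (9130, 28), (9270, 1), (9650, 30)}.
Taking the difference: {(260, 33), (6150, 36), (6670, 28), (7160, 10), (7870, 29)}
π_{dist} gives {260, 6150, 6670, 7160, 7870}.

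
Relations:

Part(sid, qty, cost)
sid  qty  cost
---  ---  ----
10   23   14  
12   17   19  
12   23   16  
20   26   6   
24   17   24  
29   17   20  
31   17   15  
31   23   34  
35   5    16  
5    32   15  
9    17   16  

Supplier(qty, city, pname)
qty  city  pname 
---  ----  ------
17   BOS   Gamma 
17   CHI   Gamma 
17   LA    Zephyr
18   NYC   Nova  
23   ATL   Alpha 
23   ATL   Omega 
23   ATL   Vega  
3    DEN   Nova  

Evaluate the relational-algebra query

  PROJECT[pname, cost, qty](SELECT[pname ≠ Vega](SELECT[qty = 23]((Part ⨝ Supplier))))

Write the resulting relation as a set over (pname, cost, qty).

Joining Part and Supplier on qty yields {(10, 23, 14, ATL, Alpha), (10, 23, 14, ATL, Omega), (10, 23, 14, ATL, Vega), (12, 17, 19, BOS, Gamma), (12, 17, 19, CHI, Gamma), (12, 17, 19, LA, Zephyr), (12, 23, 16, ATL, Alpha), (12, 23, 16, ATL, Omega), (12, 23, 16, ATL, Vega), (24, 17, 24, BOS, Gamma), (24, 17, 24, CHI, Gamma), (24, 17, 24, LA, Zephyr), (29, 17, 20, BOS, Gamma), (29, 17, 20, CHI, Gamma), (29, 17, 20, LA, Zephyr), (31, 17, 15, BOS, Gamma), (31, 17, 15, CHI, Gamma), (31, 17, 15, LA, Zephyr), (31, 23, 34, ATL, Alpha), (31, 23, 34, ATL, Omega), (31, 23, 34, ATL, Vega), (9, 17, 16, BOS, Gamma), (9, 17, 16, CHI, Gamma), (9, 17, 16, LA, Zephyr)}.
Filtering on qty = 23 leaves {(10, 23, 14, ATL, Alpha), (10, 23, 14, ATL, Omega), (10, 23, 14, ATL, Vega), (12, 23, 16, ATL, Alpha), (12, 23, 16, ATL, Omega), (12, 23, 16, ATL, Vega), (31, 23, 34, ATL, Alpha), (31, 23, 34, ATL, Omega), (31, 23, 34, ATL, Vega)}.
Filtering on pname ≠ Vega leaves {(10, 23, 14, ATL, Alpha), (10, 23, 14, ATL, Omega), (12, 23, 16, ATL, Alpha), (12, 23, 16, ATL, Omega), (31, 23, 34, ATL, Alpha), (31, 23, 34, ATL, Omega)}.
π_{pname, cost, qty} gives {(Alpha, 14, 23), (Alpha, 16, 23), (Alpha, 34, 23), (Omega, 14, 23), (Omega, 16, 23), (Omega, 34, 23)}.

{(Alpha, 14, 23), (Alpha, 16, 23), (Alpha, 34, 23), (Omega, 14, 23), (Omega, 16, 23), (Omega, 34, 23)}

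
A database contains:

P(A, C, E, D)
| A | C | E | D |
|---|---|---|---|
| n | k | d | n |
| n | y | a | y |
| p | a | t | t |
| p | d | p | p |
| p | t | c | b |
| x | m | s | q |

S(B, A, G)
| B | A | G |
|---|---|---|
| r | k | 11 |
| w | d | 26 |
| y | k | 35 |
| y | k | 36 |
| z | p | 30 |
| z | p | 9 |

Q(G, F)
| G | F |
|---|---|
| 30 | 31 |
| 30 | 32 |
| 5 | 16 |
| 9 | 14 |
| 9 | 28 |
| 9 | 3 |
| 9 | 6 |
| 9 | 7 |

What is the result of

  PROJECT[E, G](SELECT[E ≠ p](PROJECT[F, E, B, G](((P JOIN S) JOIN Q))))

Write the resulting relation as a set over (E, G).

Natural join on A: {(p, a, t, t, z, 30), (p, a, t, t, z, 9), (p, d, p, p, z, 30), (p, d, p, p, z, 9), (p, t, c, b, z, 30), (p, t, c, b, z, 9)}
Natural join on G: {(p, a, t, t, z, 30, 31), (p, a, t, t, z, 30, 32), (p, a, t, t, z, 9, 14), (p, a, t, t, z, 9, 28), (p, a, t, t, z, 9, 3), (p, a, t, t, z, 9, 6), (p, a, t, t, z, 9, 7), (p, d, p, p, z, 30, 31), (p, d, p, p, z, 30, 32), (p, d, p, p, z, 9, 14), (p, d, p, p, z, 9, 28), (p, d, p, p, z, 9, 3), (p, d, p, p, z, 9, 6), (p, d, p, p, z, 9, 7), (p, t, c, b, z, 30, 31), (p, t, c, b, z, 30, 32), (p, t, c, b, z, 9, 14), (p, t, c, b, z, 9, 28), (p, t, c, b, z, 9, 3), (p, t, c, b, z, 9, 6), (p, t, c, b, z, 9, 7)}
Keep only column(s) F, E, B, G: {(14, c, z, 9), (14, p, z, 9), (14, t, z, 9), (28, c, z, 9), (28, p, z, 9), (28, t, z, 9), (3, c, z, 9), (3, p, z, 9), (3, t, z, 9), (31, c, z, 30), (31, p, z, 30), (31, t, z, 30), (32, c, z, 30), (32, p, z, 30), (32, t, z, 30), (6, c, z, 9), (6, p, z, 9), (6, t, z, 9), (7, c, z, 9), (7, p, z, 9), (7, t, z, 9)}
Selection E ≠ p: {(14, c, z, 9), (14, t, z, 9), (28, c, z, 9), (28, t, z, 9), (3, c, z, 9), (3, t, z, 9), (31, c, z, 30), (31, t, z, 30), (32, c, z, 30), (32, t, z, 30), (6, c, z, 9), (6, t, z, 9), (7, c, z, 9), (7, t, z, 9)}
Keep only column(s) E, G (10 duplicate(s) eliminated): {(c, 30), (c, 9), (t, 30), (t, 9)}

{(c, 30), (c, 9), (t, 30), (t, 9)}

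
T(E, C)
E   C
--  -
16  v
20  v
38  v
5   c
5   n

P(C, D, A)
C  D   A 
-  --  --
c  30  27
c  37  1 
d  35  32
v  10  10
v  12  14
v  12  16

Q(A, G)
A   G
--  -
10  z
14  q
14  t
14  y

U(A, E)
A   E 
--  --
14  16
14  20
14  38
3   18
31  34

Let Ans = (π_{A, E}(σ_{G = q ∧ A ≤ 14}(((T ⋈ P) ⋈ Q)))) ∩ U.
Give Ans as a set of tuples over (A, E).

T ⋈ P (natural join on C): {(16, v, 10, 10), (16, v, 12, 14), (16, v, 12, 16), (20, v, 10, 10), (20, v, 12, 14), (20, v, 12, 16), (38, v, 10, 10), (38, v, 12, 14), (38, v, 12, 16), (5, c, 30, 27), (5, c, 37, 1)}
(T ⋈ P) ⋈ Q (natural join on A): {(16, v, 10, 10, z), (16, v, 12, 14, q), (16, v, 12, 14, t), (16, v, 12, 14, y), (20, v, 10, 10, z), (20, v, 12, 14, q), (20, v, 12, 14, t), (20, v, 12, 14, y), (38, v, 10, 10, z), (38, v, 12, 14, q), (38, v, 12, 14, t), (38, v, 12, 14, y)}
Apply σ_{G = q ∧ A ≤ 14}; surviving tuples: {(16, v, 12, 14, q), (20, v, 12, 14, q), (38, v, 12, 14, q)}
Keep only column(s) A, E: {(14, 16), (14, 20), (14, 38)}
Set intersection of the two operands is {(14, 16), (14, 20), (14, 38)}.

{(14, 16), (14, 20), (14, 38)}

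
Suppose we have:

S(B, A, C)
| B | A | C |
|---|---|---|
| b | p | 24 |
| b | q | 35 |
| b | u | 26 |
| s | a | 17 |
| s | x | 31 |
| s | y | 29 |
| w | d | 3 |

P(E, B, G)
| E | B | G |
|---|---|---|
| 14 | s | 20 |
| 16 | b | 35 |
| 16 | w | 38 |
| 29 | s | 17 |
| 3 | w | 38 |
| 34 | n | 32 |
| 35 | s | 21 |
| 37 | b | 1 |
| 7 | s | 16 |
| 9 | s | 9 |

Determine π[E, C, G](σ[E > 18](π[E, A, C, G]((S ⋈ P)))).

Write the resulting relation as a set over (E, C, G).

{(29, 17, 17), (29, 29, 17), (29, 31, 17), (35, 17, 21), (35, 29, 21), (35, 31, 21), (37, 24, 1), (37, 26, 1), (37, 35, 1)}

Natural join on B: {(b, p, 24, 16, 35), (b, p, 24, 37, 1), (b, q, 35, 16, 35), (b, q, 35, 37, 1), (b, u, 26, 16, 35), (b, u, 26, 37, 1), (s, a, 17, 14, 20), (s, a, 17, 29, 17), (s, a, 17, 35, 21), (s, a, 17, 7, 16), (s, a, 17, 9, 9), (s, x, 31, 14, 20), (s, x, 31, 29, 17), (s, x, 31, 35, 21), (s, x, 31, 7, 16), (s, x, 31, 9, 9), (s, y, 29, 14, 20), (s, y, 29, 29, 17), (s, y, 29, 35, 21), (s, y, 29, 7, 16), (s, y, 29, 9, 9), (w, d, 3, 16, 38), (w, d, 3, 3, 38)}
Keep only column(s) E, A, C, G: {(14, a, 17, 20), (14, x, 31, 20), (14, y, 29, 20), (16, d, 3, 38), (16, p, 24, 35), (16, q, 35, 35), (16, u, 26, 35), (29, a, 17, 17), (29, x, 31, 17), (29, y, 29, 17), (3, d, 3, 38), (35, a, 17, 21), (35, x, 31, 21), (35, y, 29, 21), (37, p, 24, 1), (37, q, 35, 1), (37, u, 26, 1), (7, a, 17, 16), (7, x, 31, 16), (7, y, 29, 16), (9, a, 17, 9), (9, x, 31, 9), (9, y, 29, 9)}
Apply σ_{E > 18}; surviving tuples: {(29, a, 17, 17), (29, x, 31, 17), (29, y, 29, 17), (35, a, 17, 21), (35, x, 31, 21), (35, y, 29, 21), (37, p, 24, 1), (37, q, 35, 1), (37, u, 26, 1)}
Keep only column(s) E, C, G: {(29, 17, 17), (29, 29, 17), (29, 31, 17), (35, 17, 21), (35, 29, 21), (35, 31, 21), (37, 24, 1), (37, 26, 1), (37, 35, 1)}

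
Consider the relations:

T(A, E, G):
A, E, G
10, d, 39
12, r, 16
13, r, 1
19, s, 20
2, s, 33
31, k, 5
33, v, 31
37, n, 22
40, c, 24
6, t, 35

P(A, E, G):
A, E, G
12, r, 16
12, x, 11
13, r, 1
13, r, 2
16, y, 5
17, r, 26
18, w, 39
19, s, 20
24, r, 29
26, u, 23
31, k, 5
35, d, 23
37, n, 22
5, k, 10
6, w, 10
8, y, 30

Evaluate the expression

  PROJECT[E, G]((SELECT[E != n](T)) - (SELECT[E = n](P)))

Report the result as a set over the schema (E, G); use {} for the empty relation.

Selection E != n: {(10, d, 39), (12, r, 16), (13, r, 1), (19, s, 20), (2, s, 33), (31, k, 5), (33, v, 31), (40, c, 24), (6, t, 35)}
Selection E = n: {(37, n, 22)}
Difference: {(10, d, 39), (12, r, 16), (13, r, 1), (19, s, 20), (2, s, 33), (31, k, 5), (33, v, 31), (40, c, 24), (6, t, 35)} with {(37, n, 22)} → {(10, d, 39), (12, r, 16), (13, r, 1), (19, s, 20), (2, s, 33), (31, k, 5), (33, v, 31), (40, c, 24), (6, t, 35)}
Projecting to E, G: {(c, 24), (d, 39), (k, 5), (r, 1), (r, 16), (s, 20), (s, 33), (t, 35), (v, 31)}

{(c, 24), (d, 39), (k, 5), (r, 1), (r, 16), (s, 20), (s, 33), (t, 35), (v, 31)}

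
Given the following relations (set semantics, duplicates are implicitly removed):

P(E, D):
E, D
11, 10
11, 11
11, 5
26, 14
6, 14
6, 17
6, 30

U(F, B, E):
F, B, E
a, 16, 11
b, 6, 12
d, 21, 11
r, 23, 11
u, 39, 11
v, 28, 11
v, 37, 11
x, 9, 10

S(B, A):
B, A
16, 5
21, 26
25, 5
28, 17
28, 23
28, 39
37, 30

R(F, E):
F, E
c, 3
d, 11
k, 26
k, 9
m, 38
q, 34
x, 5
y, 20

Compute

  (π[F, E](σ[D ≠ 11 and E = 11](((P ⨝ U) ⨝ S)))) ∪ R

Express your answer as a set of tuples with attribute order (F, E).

Natural join on E: {(11, 10, a, 16), (11, 10, d, 21), (11, 10, r, 23), (11, 10, u, 39), (11, 10, v, 28), (11, 10, v, 37), (11, 11, a, 16), (11, 11, d, 21), (11, 11, r, 23), (11, 11, u, 39), (11, 11, v, 28), (11, 11, v, 37), (11, 5, a, 16), (11, 5, d, 21), (11, 5, r, 23), (11, 5, u, 39), (11, 5, v, 28), (11, 5, v, 37)}
Natural join on B: {(11, 10, a, 16, 5), (11, 10, d, 21, 26), (11, 10, v, 28, 17), (11, 10, v, 28, 23), (11, 10, v, 28, 39), (11, 10, v, 37, 30), (11, 11, a, 16, 5), (11, 11, d, 21, 26), (11, 11, v, 28, 17), (11, 11, v, 28, 23), (11, 11, v, 28, 39), (11, 11, v, 37, 30), (11, 5, a, 16, 5), (11, 5, d, 21, 26), (11, 5, v, 28, 17), (11, 5, v, 28, 23), (11, 5, v, 28, 39), (11, 5, v, 37, 30)}
Apply σ_{D ≠ 11 and E = 11}; surviving tuples: {(11, 10, a, 16, 5), (11, 10, d, 21, 26), (11, 10, v, 28, 17), (11, 10, v, 28, 23), (11, 10, v, 28, 39), (11, 10, v, 37, 30), (11, 5, a, 16, 5), (11, 5, d, 21, 26), (11, 5, v, 28, 17), (11, 5, v, 28, 23), (11, 5, v, 28, 39), (11, 5, v, 37, 30)}
π_{F, E} gives {(a, 11), (d, 11), (v, 11)} (9 duplicate(s) eliminated).
Union: {(a, 11), (d, 11), (v, 11)} with {(c, 3), (d, 11), (k, 26), (k, 9), (m, 38), (q, 34), (x, 5), (y, 20)} → {(a, 11), (c, 3), (d, 11), (k, 26), (k, 9), (m, 38), (q, 34), (v, 11), (x, 5), (y, 20)}

{(a, 11), (c, 3), (d, 11), (k, 26), (k, 9), (m, 38), (q, 34), (v, 11), (x, 5), (y, 20)}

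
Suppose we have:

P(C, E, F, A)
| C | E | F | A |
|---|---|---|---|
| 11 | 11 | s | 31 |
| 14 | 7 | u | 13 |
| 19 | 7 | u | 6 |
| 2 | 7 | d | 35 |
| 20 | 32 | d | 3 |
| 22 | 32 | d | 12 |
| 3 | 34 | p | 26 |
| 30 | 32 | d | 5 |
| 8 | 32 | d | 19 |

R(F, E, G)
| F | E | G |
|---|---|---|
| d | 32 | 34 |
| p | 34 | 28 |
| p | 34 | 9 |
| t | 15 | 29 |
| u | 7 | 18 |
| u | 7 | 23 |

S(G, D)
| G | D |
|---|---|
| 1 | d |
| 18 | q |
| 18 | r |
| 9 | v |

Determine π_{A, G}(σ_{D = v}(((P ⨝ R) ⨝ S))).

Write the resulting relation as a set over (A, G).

{(26, 9)}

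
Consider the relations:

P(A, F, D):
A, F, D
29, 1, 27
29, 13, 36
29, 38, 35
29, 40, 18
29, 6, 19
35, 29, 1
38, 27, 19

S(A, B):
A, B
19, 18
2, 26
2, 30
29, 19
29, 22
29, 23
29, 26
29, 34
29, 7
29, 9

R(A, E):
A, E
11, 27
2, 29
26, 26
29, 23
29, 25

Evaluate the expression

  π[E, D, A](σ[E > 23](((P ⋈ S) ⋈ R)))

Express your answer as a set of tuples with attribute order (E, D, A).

Joining P and S on A yields {(29, 1, 27, 19), (29, 1, 27, 22), (29, 1, 27, 23), (29, 1, 27, 26), (29, 1, 27, 34), (29, 1, 27, 7), (29, 1, 27, 9), (29, 13, 36, 19), (29, 13, 36, 22), (29, 13, 36, 23), (29, 13, 36, 26), (29, 13, 36, 34), (29, 13, 36, 7), (29, 13, 36, 9), (29, 38, 35, 19), (29, 38, 35, 22), (29, 38, 35, 23), (29, 38, 35, 26), (29, 38, 35, 34), (29, 38, 35, 7), (29, 38, 35, 9), (29, 40, 18, 19), (29, 40, 18, 22), (29, 40, 18, 23), (29, 40, 18, 26), (29, 40, 18, 34), (29, 40, 18, 7), (29, 40, 18, 9), (29, 6, 19, 19), (29, 6, 19, 22), (29, 6, 19, 23), (29, 6, 19, 26), (29, 6, 19, 34), (29, 6, 19, 7), (29, 6, 19, 9)}.
Joining (P ⋈ S) and R on A yields {(29, 1, 27, 19, 23), (29, 1, 27, 19, 25), (29, 1, 27, 22, 23), (29, 1, 27, 22, 25), (29, 1, 27, 23, 23), (29, 1, 27, 23, 25), (29, 1, 27, 26, 23), (29, 1, 27, 26, 25), (29, 1, 27, 34, 23), (29, 1, 27, 34, 25), (29, 1, 27, 7, 23), (29, 1, 27, 7, 25), (29, 1, 27, 9, 23), (29, 1, 27, 9, 25), (29, 13, 36, 19, 23), (29, 13, 36, 19, 25), (29, 13, 36, 22, 23), (29, 13, 36, 22, 25), (29, 13, 36, 23, 23), (29, 13, 36, 23, 25), (29, 13, 36, 26, 23), (29, 13, 36, 26, 25), (29, 13, 36, 34, 23), (29, 13, 36, 34, 25), (29, 13, 36, 7, 23), (29, 13, 36, 7, 25), (29, 13, 36, 9, 23), (29, 13, 36, 9, 25), (29, 38, 35, 19, 23), (29, 38, 35, 19, 25), (29, 38, 35, 22, 23), (29, 38, 35, 22, 25), (29, 38, 35, 23, 23), (29, 38, 35, 23, 25), (29, 38, 35, 26, 23), (29, 38, 35, 26, 25), (29, 38, 35, 34, 23), (29, 38, 35, 34, 25), (29, 38, 35, 7, 23), (29, 38, 35, 7, 25), (29, 38, 35, 9, 23), (29, 38, 35, 9, 25), (29, 40, 18, 19, 23), (29, 40, 18, 19, 25), (29, 40, 18, 22, 23), (29, 40, 18, 22, 25), (29, 40, 18, 23, 23), (29, 40, 18, 23, 25), (29, 40, 18, 26, 23), (29, 40, 18, 26, 25), (29, 40, 18, 34, 23), (29, 40, 18, 34, 25), (29, 40, 18, 7, 23), (29, 40, 18, 7, 25), (29, 40, 18, 9, 23), (29, 40, 18, 9, 25), (29, 6, 19, 19, 23), (29, 6, 19, 19, 25), (29, 6, 19, 22, 23), (29, 6, 19, 22, 25), (29, 6, 19, 23, 23), (29, 6, 19, 23, 25), (29, 6, 19, 26, 23), (29, 6, 19, 26, 25), (29, 6, 19, 34, 23), (29, 6, 19, 34, 25), (29, 6, 19, 7, 23), (29, 6, 19, 7, 25), (29, 6, 19, 9, 23), (29, 6, 19, 9, 25)}.
Selection E > 23: {(29, 1, 27, 19, 25), (29, 1, 27, 22, 25), (29, 1, 27, 23, 25), (29, 1, 27, 26, 25), (29, 1, 27, 34, 25), (29, 1, 27, 7, 25), (29, 1, 27, 9, 25), (29, 13, 36, 19, 25), (29, 13, 36, 22, 25), (29, 13, 36, 23, 25), (29, 13, 36, 26, 25), (29, 13, 36, 34, 25), (29, 13, 36, 7, 25), (29, 13, 36, 9, 25), (29, 38, 35, 19, 25), (29, 38, 35, 22, 25), (29, 38, 35, 23, 25), (29, 38, 35, 26, 25), (29, 38, 35, 34, 25), (29, 38, 35, 7, 25), (29, 38, 35, 9, 25), (29, 40, 18, 19, 25), (29, 40, 18, 22, 25), (29, 40, 18, 23, 25), (29, 40, 18, 26, 25), (29, 40, 18, 34, 25), (29, 40, 18, 7, 25), (29, 40, 18, 9, 25), (29, 6, 19, 19, 25), (29, 6, 19, 22, 25), (29, 6, 19, 23, 25), (29, 6, 19, 26, 25), (29, 6, 19, 34, 25), (29, 6, 19, 7, 25), (29, 6, 19, 9, 25)}
Projecting to E, D, A (30 duplicate(s) eliminated): {(25, 18, 29), (25, 19, 29), (25, 27, 29), (25, 35, 29), (25, 36, 29)}

{(25, 18, 29), (25, 19, 29), (25, 27, 29), (25, 35, 29), (25, 36, 29)}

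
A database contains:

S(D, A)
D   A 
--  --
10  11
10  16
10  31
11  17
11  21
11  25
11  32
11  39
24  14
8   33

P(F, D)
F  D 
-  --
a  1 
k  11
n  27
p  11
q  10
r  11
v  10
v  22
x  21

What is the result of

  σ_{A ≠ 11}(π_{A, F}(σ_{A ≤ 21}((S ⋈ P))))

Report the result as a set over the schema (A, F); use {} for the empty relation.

Natural join on D: {(10, 11, q), (10, 11, v), (10, 16, q), (10, 16, v), (10, 31, q), (10, 31, v), (11, 17, k), (11, 17, p), (11, 17, r), (11, 21, k), (11, 21, p), (11, 21, r), (11, 25, k), (11, 25, p), (11, 25, r), (11, 32, k), (11, 32, p), (11, 32, r), (11, 39, k), (11, 39, p), (11, 39, r)}
Apply σ_{A ≤ 21}; surviving tuples: {(10, 11, q), (10, 11, v), (10, 16, q), (10, 16, v), (11, 17, k), (11, 17, p), (11, 17, r), (11, 21, k), (11, 21, p), (11, 21, r)}
Projecting to A, F: {(11, q), (11, v), (16, q), (16, v), (17, k), (17, p), (17, r), (21, k), (21, p), (21, r)}
Apply σ_{A ≠ 11}; surviving tuples: {(16, q), (16, v), (17, k), (17, p), (17, r), (21, k), (21, p), (21, r)}

{(16, q), (16, v), (17, k), (17, p), (17, r), (21, k), (21, p), (21, r)}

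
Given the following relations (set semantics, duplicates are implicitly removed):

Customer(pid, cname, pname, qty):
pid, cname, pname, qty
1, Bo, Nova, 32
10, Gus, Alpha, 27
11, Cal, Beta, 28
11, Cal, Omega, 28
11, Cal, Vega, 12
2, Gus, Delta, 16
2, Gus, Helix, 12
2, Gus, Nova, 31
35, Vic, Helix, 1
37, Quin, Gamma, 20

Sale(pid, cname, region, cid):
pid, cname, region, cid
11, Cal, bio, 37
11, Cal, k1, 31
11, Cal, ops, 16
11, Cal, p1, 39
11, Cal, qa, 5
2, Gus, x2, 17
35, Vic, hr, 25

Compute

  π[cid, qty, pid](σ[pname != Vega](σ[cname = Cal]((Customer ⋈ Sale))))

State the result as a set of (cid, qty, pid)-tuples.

Natural join on pid, cname: {(11, Cal, Beta, 28, bio, 37), (11, Cal, Beta, 28, k1, 31), (11, Cal, Beta, 28, ops, 16), (11, Cal, Beta, 28, p1, 39), (11, Cal, Beta, 28, qa, 5), (11, Cal, Omega, 28, bio, 37), (11, Cal, Omega, 28, k1, 31), (11, Cal, Omega, 28, ops, 16), (11, Cal, Omega, 28, p1, 39), (11, Cal, Omega, 28, qa, 5), (11, Cal, Vega, 12, bio, 37), (11, Cal, Vega, 12, k1, 31), (11, Cal, Vega, 12, ops, 16), (11, Cal, Vega, 12, p1, 39), (11, Cal, Vega, 12, qa, 5), (2, Gus, Delta, 16, x2, 17), (2, Gus, Helix, 12, x2, 17), (2, Gus, Nova, 31, x2, 17), (35, Vic, Helix, 1, hr, 25)}
Selection cname = Cal: {(11, Cal, Beta, 28, bio, 37), (11, Cal, Beta, 28, k1, 31), (11, Cal, Beta, 28, ops, 16), (11, Cal, Beta, 28, p1, 39), (11, Cal, Beta, 28, qa, 5), (11, Cal, Omega, 28, bio, 37), (11, Cal, Omega, 28, k1, 31), (11, Cal, Omega, 28, ops, 16), (11, Cal, Omega, 28, p1, 39), (11, Cal, Omega, 28, qa, 5), (11, Cal, Vega, 12, bio, 37), (11, Cal, Vega, 12, k1, 31), (11, Cal, Vega, 12, ops, 16), (11, Cal, Vega, 12, p1, 39), (11, Cal, Vega, 12, qa, 5)}
Selection pname != Vega: {(11, Cal, Beta, 28, bio, 37), (11, Cal, Beta, 28, k1, 31), (11, Cal, Beta, 28, ops, 16), (11, Cal, Beta, 28, p1, 39), (11, Cal, Beta, 28, qa, 5), (11, Cal, Omega, 28, bio, 37), (11, Cal, Omega, 28, k1, 31), (11, Cal, Omega, 28, ops, 16), (11, Cal, Omega, 28, p1, 39), (11, Cal, Omega, 28, qa, 5)}
π[cid, qty, pid]: project onto (cid, qty, pid) (5 duplicate(s) eliminated) → {(16, 28, 11), (31, 28, 11), (37, 28, 11), (39, 28, 11), (5, 28, 11)}

{(16, 28, 11), (31, 28, 11), (37, 28, 11), (39, 28, 11), (5, 28, 11)}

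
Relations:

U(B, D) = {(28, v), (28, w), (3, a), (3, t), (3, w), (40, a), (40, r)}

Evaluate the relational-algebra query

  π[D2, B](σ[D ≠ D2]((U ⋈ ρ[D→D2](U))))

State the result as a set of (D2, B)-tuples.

ρ[D→D2]: schema becomes (B, D2); tuples unchanged.
U ⋈ ρ[D→D2](U) (natural join on B): {(28, v, v), (28, v, w), (28, w, v), (28, w, w), (3, a, a), (3, a, t), (3, a, w), (3, t, a), (3, t, t), (3, t, w), (3, w, a), (3, w, t), (3, w, w), (40, a, a), (40, a, r), (40, r, a), (40, r, r)}
Apply σ_{D ≠ D2}; surviving tuples: {(28, v, w), (28, w, v), (3, a, t), (3, a, w), (3, t, a), (3, t, w), (3, w, a), (3, w, t), (40, a, r), (40, r, a)}
π[D2, B]: project onto (D2, B) (3 duplicate(s) eliminated) → {(a, 3), (a, 40), (r, 40), (t, 3), (v, 28), (w, 28), (w, 3)}

{(a, 3), (a, 40), (r, 40), (t, 3), (v, 28), (w, 28), (w, 3)}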